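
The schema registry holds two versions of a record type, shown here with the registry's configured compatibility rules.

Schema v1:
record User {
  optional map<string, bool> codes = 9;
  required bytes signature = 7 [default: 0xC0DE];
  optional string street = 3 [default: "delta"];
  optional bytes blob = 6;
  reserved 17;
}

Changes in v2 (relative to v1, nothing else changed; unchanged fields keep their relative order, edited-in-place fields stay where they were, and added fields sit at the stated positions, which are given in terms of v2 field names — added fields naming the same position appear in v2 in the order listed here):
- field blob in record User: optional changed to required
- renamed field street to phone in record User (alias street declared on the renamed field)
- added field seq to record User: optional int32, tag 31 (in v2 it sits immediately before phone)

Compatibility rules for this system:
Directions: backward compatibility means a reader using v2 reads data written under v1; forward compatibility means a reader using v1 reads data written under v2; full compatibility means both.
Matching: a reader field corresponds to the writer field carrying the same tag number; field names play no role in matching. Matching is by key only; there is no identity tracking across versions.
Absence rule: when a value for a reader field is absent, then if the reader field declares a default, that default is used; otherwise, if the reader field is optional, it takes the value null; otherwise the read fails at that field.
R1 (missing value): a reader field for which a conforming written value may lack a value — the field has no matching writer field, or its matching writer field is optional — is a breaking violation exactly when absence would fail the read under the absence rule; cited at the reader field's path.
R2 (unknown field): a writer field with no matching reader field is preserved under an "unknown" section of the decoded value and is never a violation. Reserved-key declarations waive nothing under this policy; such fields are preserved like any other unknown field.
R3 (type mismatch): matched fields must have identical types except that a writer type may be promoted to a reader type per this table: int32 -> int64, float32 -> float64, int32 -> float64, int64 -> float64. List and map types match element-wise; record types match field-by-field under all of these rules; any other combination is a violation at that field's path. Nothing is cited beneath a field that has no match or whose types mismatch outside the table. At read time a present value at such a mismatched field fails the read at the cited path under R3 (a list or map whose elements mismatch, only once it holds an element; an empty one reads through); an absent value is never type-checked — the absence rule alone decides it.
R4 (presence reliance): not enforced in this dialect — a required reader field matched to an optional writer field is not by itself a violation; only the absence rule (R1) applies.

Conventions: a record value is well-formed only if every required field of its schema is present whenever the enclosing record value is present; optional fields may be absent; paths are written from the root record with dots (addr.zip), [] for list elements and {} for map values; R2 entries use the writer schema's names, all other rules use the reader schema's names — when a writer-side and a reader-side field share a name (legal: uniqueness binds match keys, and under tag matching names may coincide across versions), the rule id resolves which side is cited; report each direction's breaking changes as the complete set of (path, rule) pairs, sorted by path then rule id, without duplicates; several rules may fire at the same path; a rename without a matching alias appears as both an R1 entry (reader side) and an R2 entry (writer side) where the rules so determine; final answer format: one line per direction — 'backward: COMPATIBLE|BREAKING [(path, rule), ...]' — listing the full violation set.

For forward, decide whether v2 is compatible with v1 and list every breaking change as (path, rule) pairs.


arrows below run writer -> reader for User
checking forward for User: reader v1 against writer v2:
  codes: paired with writer codes (map<string, bool> -> map<string, bool>; writer optional)
  signature: paired with writer signature (bytes -> bytes; writer required)
  street: paired with writer phone (string -> string; writer optional)
  blob: paired with writer blob (bytes -> bytes; writer required)
  writer seq: unknown to reader
  => forward: COMPATIBLE
remaining User differences; none change what is asked:
  field blob in record User: optional changed to required -> its effect on User is confined to the backward direction, not asked
  renamed field street to phone in record User (alias street declared on the renamed field) -> no rule fires on it in User's dialect; the asked verdict holds
  added field seq to record User: optional int32, tag 31 (in v2 it sits immediately before phone) -> no rule fires on it in User's dialect; the asked verdict holds

forward: COMPATIBLE []


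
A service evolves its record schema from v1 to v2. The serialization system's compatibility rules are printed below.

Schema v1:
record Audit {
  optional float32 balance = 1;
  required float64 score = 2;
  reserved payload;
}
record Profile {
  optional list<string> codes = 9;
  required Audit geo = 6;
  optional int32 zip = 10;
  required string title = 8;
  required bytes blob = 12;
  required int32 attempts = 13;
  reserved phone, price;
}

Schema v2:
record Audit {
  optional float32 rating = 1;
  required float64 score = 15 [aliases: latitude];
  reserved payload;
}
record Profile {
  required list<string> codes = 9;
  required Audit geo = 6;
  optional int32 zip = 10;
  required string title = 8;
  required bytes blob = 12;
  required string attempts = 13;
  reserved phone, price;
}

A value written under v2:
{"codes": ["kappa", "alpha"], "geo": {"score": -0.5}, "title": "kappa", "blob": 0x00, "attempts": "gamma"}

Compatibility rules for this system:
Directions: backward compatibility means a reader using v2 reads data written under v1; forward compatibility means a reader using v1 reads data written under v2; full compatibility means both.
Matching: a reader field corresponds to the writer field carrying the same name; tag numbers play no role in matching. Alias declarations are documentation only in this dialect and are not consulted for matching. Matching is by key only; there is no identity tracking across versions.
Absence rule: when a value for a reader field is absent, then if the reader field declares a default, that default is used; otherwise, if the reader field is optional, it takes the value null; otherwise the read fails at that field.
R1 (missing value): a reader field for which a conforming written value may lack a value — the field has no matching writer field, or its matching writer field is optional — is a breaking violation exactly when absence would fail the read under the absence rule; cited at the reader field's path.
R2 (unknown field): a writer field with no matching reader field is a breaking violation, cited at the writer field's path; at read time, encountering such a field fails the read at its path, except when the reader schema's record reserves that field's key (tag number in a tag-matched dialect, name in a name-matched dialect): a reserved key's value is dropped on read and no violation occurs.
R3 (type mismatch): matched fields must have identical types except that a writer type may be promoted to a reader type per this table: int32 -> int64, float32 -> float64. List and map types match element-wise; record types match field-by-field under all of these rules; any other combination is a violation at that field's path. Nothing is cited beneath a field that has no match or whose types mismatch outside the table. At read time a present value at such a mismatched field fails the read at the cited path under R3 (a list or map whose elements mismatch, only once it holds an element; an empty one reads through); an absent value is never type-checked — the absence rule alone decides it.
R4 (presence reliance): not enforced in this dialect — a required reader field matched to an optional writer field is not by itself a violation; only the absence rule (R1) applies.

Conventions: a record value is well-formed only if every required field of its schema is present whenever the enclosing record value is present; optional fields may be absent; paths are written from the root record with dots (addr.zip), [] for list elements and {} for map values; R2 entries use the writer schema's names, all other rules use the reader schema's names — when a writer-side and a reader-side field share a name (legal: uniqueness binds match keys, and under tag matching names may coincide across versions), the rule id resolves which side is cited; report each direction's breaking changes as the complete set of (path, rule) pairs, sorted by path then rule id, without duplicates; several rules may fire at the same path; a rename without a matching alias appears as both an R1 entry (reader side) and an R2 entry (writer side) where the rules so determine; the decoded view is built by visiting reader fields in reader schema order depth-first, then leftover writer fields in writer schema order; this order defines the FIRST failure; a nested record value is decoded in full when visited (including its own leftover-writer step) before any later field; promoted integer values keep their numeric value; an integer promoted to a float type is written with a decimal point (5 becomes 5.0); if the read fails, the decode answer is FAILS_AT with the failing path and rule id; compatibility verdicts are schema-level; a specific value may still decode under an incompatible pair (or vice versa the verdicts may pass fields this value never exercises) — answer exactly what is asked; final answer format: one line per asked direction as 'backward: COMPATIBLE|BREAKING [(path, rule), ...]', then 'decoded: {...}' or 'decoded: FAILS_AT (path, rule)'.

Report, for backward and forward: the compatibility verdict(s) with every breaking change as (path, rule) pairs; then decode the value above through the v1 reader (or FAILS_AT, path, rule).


the writer's type comes first in each Profile pair
backward for Profile (reader v2, writer v1):
  list<string> -> list<string>, writer optional: codes aligns to codes
  Audit -> Audit, writer required: geo aligns to geo
  int32 -> int32, writer optional: zip aligns to zip
  string -> string, writer required: title aligns to title
  bytes -> bytes, writer required: blob aligns to blob
  int32 -> string, writer required: attempts aligns to attempts
  geo.rating has no writer counterpart
  float64 -> float64, writer required: geo.score aligns to geo.score
  writer geo.balance: unknown to reader
  rule R3 violated at attempts
  rule R1 violated at codes
  rule R2 violated at geo.balance
  => backward: BREAKING (3)
forward for Profile (reader v1, writer v2):
  list<string> -> list<string>, writer required: codes aligns to codes
  Audit -> Audit, writer required: geo aligns to geo
  int32 -> int32, writer optional: zip aligns to zip
  string -> string, writer required: title aligns to title
  bytes -> bytes, writer required: blob aligns to blob
  string -> int32, writer required: attempts aligns to attempts
  geo.balance has no writer counterpart
  float64 -> float64, writer required: geo.score aligns to geo.score
  writer geo.rating: unknown to reader
  rule R3 violated at attempts
  rule R2 violated at geo.rating
  => forward: BREAKING (2)
decode walk for Profile under reader schema v1:
  codes := ["kappa", "alpha"]
  geo.balance := null (absent, optional -> null)
  geo.score := -0.5
  zip := null (absent, optional -> null)
  title := "kappa"
  blob := 0x00
  read fails at attempts under R3
  => FAILS_AT (attempts, R3)

backward: BREAKING [(attempts, R3), (codes, R1), (geo.balance, R2)]; forward: BREAKING [(attempts, R3), (geo.rating, R2)]; decoded: FAILS_AT (attempts, R3)


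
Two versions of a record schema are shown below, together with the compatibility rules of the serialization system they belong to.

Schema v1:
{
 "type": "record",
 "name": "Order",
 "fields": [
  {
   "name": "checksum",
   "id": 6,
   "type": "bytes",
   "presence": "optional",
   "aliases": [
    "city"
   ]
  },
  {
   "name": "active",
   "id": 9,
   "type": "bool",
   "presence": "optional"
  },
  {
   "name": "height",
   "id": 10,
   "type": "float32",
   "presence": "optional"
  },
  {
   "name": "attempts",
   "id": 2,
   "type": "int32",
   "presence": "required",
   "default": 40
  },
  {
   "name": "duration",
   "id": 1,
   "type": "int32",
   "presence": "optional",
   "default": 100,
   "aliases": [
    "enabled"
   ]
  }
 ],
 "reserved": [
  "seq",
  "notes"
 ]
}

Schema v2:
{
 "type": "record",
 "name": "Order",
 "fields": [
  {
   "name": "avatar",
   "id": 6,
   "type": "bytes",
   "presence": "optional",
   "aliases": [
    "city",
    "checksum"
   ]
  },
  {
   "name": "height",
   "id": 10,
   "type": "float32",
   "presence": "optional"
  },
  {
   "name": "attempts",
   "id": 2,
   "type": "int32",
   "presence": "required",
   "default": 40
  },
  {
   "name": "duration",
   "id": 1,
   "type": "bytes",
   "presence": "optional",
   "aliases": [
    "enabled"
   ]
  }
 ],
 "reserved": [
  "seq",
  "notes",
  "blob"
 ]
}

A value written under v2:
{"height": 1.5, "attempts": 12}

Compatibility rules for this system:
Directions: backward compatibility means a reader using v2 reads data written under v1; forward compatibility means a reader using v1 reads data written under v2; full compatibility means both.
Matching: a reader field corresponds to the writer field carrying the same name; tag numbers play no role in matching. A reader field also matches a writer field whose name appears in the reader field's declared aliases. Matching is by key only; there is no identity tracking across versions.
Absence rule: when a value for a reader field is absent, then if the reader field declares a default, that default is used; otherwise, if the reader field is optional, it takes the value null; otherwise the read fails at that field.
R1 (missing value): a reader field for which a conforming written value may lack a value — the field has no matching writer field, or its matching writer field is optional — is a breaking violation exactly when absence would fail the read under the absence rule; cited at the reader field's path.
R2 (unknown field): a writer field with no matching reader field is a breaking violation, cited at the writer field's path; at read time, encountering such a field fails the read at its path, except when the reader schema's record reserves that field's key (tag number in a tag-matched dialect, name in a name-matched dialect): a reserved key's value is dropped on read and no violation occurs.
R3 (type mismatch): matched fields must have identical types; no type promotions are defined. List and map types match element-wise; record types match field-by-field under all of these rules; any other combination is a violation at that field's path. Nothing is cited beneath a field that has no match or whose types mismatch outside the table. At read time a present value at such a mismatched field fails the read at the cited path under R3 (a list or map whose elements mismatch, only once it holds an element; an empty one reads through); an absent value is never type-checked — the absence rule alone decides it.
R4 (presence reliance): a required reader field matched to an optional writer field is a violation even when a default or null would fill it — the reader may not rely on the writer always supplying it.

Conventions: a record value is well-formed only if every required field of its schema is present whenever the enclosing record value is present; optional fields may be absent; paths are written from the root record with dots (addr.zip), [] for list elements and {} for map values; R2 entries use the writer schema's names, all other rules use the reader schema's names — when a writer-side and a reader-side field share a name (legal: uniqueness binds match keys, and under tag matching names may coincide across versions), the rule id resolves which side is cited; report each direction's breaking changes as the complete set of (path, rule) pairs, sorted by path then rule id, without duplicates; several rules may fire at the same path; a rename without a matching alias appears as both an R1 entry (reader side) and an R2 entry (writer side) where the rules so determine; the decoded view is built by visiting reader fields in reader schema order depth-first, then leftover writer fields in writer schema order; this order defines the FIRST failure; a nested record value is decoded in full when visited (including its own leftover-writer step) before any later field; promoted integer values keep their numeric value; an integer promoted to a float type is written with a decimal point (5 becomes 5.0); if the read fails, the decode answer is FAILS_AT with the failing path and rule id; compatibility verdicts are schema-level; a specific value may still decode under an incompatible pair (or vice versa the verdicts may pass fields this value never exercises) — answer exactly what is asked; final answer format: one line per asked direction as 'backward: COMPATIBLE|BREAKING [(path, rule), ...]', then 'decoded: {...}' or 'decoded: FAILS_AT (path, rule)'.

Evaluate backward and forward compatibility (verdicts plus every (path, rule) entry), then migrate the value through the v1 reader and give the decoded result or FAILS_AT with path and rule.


backward: BREAKING [(active, R2), (duration, R3)]; forward: BREAKING [(avatar, R2), (duration, R3)]; decoded: {"checksum": null, "active": null, "height": 1.5, "attempts": 12, "duration": 100}

in Order below, arrows point writer -> reader
backward analysis of Order with v2 as reader and v1 as writer:
  avatar: bytes -> bytes, writer optional; from checksum
  height: float32 -> float32, writer optional; from height
  attempts: int32 -> int32, writer required; from attempts
  duration: int32 -> bytes, writer optional; from duration
  writer field active has no reader counterpart
  rule R2 violated at active
  rule R3 violated at duration
  => backward: BREAKING (2)
forward analysis of Order with v1 as reader and v2 as writer:
  checksum: no writer-side match
  active: no writer-side match
  height: float32 -> float32, writer optional; from height
  attempts: int32 -> int32, writer required; from attempts
  duration: bytes -> int32, writer optional; from duration
  writer field avatar has no reader counterpart
  rule R2 violated at avatar
  rule R3 violated at duration
  => forward: BREAKING (2)
decoding the Order value with the v1 reader:
  checksum := null (not supplied -> null)
  active := null (not supplied -> null)
  height := 1.5
  attempts := 12
  duration := 100 (no value, default fills)
  => decoded: {"checksum": null, "active": null, "height": 1.5, "attempts": 12, "duration": 100}


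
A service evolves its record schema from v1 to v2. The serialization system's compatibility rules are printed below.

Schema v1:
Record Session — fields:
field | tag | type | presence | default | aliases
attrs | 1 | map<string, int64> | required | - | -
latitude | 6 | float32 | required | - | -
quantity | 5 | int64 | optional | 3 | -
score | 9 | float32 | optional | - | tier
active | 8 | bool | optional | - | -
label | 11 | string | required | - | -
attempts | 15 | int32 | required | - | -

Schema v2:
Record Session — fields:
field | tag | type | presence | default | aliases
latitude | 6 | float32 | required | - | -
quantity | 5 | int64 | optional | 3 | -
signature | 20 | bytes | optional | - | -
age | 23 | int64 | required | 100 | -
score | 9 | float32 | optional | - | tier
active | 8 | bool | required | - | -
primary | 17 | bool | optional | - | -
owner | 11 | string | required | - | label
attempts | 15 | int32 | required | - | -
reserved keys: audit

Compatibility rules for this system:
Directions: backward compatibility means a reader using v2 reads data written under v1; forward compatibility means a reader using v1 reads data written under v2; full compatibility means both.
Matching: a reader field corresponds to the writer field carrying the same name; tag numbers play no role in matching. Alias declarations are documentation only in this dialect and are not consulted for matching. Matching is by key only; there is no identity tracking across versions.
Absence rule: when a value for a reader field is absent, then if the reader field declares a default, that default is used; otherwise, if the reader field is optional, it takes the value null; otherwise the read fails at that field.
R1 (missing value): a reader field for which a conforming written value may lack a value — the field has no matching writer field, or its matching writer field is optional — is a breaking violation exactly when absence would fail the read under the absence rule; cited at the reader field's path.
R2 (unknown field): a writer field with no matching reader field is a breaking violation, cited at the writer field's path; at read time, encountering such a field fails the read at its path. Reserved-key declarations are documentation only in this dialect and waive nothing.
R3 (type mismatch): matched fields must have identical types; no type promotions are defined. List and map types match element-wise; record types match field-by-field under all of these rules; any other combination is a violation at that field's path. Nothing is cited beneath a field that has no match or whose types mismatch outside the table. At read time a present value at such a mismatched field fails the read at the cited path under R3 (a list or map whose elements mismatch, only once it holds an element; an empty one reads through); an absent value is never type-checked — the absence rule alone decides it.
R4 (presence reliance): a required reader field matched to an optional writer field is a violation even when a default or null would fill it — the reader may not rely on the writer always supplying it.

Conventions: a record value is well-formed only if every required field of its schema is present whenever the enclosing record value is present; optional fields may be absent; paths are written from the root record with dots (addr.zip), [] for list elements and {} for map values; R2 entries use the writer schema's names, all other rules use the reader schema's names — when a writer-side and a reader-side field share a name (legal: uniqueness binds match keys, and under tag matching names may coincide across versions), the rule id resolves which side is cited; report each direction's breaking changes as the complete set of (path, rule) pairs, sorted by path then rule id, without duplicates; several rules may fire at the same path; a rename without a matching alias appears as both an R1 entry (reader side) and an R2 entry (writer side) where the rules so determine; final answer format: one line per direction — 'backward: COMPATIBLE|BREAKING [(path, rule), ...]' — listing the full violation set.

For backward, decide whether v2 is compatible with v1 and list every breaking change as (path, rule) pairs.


backward: BREAKING [(active, R1), (active, R4), (attrs, R2), (label, R2), (owner, R1)]

arrows below run writer -> reader for Session
backward analysis of Session with v2 as reader and v1 as writer:
  float32 -> float32, writer required: latitude aligns to latitude
  int64 -> int64, writer optional: quantity aligns to quantity
  signature: no writer-side match
  age: no writer-side match
  float32 -> float32, writer optional: score aligns to score
  bool -> bool, writer optional: active aligns to active
  primary: no writer-side match
  owner: no writer-side match
  int32 -> int32, writer required: attempts aligns to attempts
  writer field attrs has no reader counterpart
  writer field label has no reader counterpart
  rule R1 violated at active
  rule R4 violated at active
  rule R2 violated at attrs
  rule R2 violated at label
  rule R1 violated at owner
  backward on Session therefore BREAKING (5)
checking off the Session differences that do not matter here:
  added field age to record Session: required int64, tag 23, default 100 (in v2 it sits immediately before score) -> fires only in the forward direction of Session, which is not asked here
  added field primary to record Session: optional bool, tag 17 (in v2 it sits immediately before owner) -> fires only in the forward direction of Session, which is not asked here
  added field signature to record Session: optional bytes, tag 20 (in v2 it sits immediately before score) -> fires only in the forward direction of Session, which is not asked here


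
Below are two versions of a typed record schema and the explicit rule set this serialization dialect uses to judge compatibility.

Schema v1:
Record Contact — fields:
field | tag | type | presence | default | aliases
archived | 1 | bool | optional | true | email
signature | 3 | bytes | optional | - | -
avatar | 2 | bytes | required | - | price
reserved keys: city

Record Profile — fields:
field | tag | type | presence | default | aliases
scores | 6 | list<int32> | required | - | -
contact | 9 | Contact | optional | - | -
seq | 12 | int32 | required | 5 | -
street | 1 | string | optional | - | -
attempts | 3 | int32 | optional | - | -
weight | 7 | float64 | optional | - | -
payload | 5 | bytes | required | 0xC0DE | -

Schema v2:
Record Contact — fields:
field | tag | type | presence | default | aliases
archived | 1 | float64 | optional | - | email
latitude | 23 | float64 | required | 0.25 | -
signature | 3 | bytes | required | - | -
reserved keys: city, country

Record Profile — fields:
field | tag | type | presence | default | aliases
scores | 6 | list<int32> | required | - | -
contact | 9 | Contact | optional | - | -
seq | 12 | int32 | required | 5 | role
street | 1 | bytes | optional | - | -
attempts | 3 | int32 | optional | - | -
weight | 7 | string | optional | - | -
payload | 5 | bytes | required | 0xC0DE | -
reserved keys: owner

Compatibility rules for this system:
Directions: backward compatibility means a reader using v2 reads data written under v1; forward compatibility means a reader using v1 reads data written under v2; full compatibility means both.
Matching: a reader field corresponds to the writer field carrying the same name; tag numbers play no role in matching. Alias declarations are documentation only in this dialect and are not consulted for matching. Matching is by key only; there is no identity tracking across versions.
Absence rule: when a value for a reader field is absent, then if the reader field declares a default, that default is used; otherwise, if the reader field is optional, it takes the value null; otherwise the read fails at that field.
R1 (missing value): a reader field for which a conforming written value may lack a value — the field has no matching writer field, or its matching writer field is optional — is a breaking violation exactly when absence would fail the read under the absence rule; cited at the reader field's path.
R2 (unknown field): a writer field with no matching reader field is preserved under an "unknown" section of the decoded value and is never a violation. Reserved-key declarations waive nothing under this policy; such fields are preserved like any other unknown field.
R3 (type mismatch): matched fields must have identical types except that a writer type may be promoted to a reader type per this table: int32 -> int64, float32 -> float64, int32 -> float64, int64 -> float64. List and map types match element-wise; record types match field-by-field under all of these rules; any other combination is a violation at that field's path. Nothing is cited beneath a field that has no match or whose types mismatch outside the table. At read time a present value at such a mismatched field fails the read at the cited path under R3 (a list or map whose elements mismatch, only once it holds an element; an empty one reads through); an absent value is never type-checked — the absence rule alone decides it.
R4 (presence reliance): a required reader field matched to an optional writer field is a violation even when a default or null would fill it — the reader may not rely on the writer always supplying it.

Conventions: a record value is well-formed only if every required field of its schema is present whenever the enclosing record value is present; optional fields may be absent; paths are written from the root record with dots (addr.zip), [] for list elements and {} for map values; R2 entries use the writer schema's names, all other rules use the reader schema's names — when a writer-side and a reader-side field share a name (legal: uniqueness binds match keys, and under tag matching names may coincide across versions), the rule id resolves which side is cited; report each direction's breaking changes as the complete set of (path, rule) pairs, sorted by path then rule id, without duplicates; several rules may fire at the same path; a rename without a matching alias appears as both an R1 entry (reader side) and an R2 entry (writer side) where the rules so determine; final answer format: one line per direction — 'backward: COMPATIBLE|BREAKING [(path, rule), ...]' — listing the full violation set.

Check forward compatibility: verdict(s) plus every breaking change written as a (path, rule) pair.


forward: BREAKING [(contact.archived, R3), (contact.avatar, R1), (street, R3), (weight, R3)]

each type pair in Profile: writer, then reader
forward analysis of Profile with v1 as reader and v2 as writer:
  list<int32> -> list<int32>, writer required: scores aligns to scores
  Contact -> Contact, writer optional: contact aligns to contact
  int32 -> int32, writer required: seq aligns to seq
  bytes -> string, writer optional: street aligns to street
  int32 -> int32, writer optional: attempts aligns to attempts
  string -> float64, writer optional: weight aligns to weight
  bytes -> bytes, writer required: payload aligns to payload
  float64 -> bool, writer optional: contact.archived aligns to contact.archived
  bytes -> bytes, writer required: contact.signature aligns to contact.signature
  contact.avatar has no writer counterpart
  contact.latitude (writer side), unknown to reader
  violation R3 at contact.archived
  violation R1 at contact.avatar
  violation R3 at street
  violation R3 at weight
  => forward verdict for Profile: BREAKING, 4 violation(s)
the rest of the Profile diff is inert for this question:
  added field latitude to record Contact: required float64, tag 23, default 0.25 (in v2 it sits immediately before signature) -> triggers nothing under Profile's printed rules — same verdict
  field signature in record Contact: optional changed to required -> its effect on Profile is confined to the backward direction, not asked


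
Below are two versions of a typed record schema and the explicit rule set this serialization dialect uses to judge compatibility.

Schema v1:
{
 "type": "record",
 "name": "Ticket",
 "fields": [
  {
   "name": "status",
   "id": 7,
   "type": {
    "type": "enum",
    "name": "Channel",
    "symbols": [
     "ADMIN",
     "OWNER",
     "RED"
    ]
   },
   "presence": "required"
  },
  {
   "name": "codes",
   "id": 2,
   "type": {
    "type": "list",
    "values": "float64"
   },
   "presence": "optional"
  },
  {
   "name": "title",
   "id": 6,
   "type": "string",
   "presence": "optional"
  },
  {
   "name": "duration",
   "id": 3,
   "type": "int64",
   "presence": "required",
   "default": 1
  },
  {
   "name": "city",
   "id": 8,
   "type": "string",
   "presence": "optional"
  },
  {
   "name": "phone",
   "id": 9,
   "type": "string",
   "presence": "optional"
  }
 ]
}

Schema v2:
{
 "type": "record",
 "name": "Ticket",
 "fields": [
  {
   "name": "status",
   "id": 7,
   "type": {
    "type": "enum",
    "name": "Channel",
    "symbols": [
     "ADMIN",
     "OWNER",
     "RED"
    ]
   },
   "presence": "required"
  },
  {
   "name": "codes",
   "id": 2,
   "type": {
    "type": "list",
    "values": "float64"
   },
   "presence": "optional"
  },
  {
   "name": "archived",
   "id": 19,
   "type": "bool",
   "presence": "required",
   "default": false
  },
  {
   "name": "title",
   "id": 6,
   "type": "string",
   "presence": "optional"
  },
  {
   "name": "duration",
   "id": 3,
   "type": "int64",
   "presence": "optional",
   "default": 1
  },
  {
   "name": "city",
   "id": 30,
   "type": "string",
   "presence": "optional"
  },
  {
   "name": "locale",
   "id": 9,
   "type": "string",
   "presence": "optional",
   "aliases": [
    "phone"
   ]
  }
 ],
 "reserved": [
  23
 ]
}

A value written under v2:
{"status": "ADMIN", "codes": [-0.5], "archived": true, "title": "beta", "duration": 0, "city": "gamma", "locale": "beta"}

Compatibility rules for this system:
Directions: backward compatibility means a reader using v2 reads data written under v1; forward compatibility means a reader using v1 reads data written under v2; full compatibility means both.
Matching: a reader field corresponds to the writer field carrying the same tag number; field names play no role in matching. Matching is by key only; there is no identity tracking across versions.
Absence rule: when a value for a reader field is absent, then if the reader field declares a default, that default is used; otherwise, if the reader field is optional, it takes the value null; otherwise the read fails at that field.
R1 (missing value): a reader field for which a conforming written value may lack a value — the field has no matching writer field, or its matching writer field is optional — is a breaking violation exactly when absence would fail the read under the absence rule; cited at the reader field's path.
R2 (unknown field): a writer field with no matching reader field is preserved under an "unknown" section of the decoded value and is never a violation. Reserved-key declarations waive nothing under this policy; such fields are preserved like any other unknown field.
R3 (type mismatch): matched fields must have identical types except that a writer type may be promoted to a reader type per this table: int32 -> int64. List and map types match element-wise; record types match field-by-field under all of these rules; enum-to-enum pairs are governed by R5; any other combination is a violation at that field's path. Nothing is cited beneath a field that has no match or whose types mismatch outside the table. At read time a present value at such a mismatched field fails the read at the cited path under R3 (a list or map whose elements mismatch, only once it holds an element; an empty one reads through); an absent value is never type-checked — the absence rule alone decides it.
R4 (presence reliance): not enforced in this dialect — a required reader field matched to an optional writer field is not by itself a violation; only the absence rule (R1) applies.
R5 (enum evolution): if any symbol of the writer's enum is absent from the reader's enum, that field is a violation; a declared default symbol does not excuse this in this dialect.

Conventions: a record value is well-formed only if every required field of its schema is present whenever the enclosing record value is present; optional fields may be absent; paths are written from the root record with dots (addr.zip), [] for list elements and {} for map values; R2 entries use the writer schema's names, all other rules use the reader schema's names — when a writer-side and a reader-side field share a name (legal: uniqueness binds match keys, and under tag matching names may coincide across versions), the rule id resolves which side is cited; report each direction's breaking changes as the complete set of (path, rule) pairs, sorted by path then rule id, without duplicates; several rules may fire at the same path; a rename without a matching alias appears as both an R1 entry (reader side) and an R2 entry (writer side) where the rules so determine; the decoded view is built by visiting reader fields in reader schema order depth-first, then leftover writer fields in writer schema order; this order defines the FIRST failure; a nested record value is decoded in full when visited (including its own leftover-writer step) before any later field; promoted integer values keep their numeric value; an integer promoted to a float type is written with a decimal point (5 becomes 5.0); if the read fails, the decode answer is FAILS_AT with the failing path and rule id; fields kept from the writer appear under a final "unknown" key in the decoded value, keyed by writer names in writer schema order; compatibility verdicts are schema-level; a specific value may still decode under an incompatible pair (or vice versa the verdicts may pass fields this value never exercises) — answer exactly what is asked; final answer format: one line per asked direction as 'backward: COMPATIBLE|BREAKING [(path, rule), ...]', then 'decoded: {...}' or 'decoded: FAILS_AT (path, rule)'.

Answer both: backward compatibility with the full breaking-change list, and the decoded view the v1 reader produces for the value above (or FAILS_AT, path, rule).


the writer's type comes first in each Ticket pair
backward for Ticket (reader v2, writer v1):
  status <- status (Channel -> Channel, writer required)
  codes <- codes (list<float64> -> list<float64>, writer optional)
  no writer field matches reader archived
  title <- title (string -> string, writer optional)
  duration <- duration (int64 -> int64, writer required)
  no writer field matches reader city
  locale <- phone (string -> string, writer optional)
  writer field city has no reader counterpart
  => no violations; backward on Ticket: COMPATIBLE
decode walk for Ticket under reader schema v1:
  status := "ADMIN"
  codes := [-0.5]
  title := "beta"
  duration := 0
  city := null (not supplied -> null)
  phone := "beta" (from writer locale)
  writer archived: kept under "unknown"
  writer city: kept under "unknown"
  => decoded: {"status": "ADMIN", "codes": [-0.5], "title": "beta", "duration": 0, "city": null, "phone": "beta", "unknown": {"archived": true, "city": "gamma"}}
ruling out the remaining Ticket differences:
  renamed field phone to locale in record Ticket (alias phone declared on the renamed field) -> inert for the asked Ticket verdict: nothing fires
  field duration in record Ticket: required changed to optional -> inert for the asked Ticket verdict: nothing fires

backward: COMPATIBLE []; decoded: {"status": "ADMIN", "codes": [-0.5], "title": "beta", "duration": 0, "city": null, "phone": "beta", "unknown": {"archived": true, "city": "gamma"}}


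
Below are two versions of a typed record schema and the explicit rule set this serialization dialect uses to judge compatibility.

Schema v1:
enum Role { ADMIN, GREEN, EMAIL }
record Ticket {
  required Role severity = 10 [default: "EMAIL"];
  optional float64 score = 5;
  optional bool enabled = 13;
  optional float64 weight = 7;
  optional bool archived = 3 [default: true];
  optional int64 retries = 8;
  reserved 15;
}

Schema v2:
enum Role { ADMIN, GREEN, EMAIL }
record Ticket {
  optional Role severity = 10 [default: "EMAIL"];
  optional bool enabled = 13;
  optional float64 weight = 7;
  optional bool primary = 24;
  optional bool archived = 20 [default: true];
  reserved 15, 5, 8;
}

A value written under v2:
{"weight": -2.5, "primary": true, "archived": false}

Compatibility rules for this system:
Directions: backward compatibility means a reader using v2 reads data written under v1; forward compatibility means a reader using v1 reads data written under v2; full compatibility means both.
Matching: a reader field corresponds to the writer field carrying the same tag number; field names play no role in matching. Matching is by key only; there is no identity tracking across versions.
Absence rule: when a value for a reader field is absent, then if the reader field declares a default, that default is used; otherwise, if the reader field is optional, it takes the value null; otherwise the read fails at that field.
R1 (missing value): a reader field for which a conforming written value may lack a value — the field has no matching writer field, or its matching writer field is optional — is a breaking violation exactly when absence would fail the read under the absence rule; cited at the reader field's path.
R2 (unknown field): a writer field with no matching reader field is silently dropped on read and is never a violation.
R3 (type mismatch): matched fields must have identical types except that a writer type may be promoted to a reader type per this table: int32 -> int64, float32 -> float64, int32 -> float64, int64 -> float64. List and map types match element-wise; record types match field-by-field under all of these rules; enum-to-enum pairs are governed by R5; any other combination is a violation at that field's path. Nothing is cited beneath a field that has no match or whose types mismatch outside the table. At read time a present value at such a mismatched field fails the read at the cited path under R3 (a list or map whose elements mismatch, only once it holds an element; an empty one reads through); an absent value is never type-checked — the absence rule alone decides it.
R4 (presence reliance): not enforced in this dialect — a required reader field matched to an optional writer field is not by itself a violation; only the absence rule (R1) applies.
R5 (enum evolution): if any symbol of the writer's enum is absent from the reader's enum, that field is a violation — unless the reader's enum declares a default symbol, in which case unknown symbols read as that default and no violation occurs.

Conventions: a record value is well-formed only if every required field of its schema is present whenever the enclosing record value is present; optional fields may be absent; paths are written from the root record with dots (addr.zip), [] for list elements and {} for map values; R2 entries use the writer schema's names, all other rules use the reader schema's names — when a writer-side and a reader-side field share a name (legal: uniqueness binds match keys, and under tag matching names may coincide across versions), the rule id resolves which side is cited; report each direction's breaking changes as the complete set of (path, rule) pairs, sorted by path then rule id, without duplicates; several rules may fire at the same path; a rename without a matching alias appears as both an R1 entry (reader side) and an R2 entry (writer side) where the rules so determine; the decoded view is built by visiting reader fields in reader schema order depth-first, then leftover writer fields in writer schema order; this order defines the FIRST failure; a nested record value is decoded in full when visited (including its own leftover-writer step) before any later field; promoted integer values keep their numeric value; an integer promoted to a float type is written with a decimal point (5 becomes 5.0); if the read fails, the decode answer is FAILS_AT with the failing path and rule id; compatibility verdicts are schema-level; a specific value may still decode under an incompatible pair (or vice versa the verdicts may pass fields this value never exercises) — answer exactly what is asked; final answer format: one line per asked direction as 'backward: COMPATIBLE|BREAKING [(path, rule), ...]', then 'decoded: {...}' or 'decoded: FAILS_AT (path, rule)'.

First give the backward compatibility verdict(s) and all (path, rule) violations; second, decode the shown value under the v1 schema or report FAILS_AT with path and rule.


each type pair in Ticket: writer, then reader
backward analysis of Ticket with v2 as reader and v1 as writer:
  Role -> Role, writer required: severity aligns to severity
  bool -> bool, writer optional: enabled aligns to enabled
  float64 -> float64, writer optional: weight aligns to weight
  primary: no writer-side match
  archived: no writer-side match
  writer score: unknown to reader
  writer archived: unknown to reader
  writer retries: unknown to reader
  => backward: COMPATIBLE
decoding the Ticket value with the v1 reader:
  severity := "EMAIL" (no value, default fills)
  score := null (not supplied -> null)
  enabled := null (not supplied -> null)
  weight := -2.5
  archived := true (no value, default fills)
  retries := null (not supplied -> null)
  writer primary: unmatched, discarded
  writer archived: unmatched, discarded
  => decoded: {"severity": "EMAIL", "score": null, "enabled": null, "weight": -2.5, "archived": true, "retries": null}
remaining Ticket differences; none change what is asked:
  removed field score from record Ticket (its key 5 joins the reserved list) -> inert for the asked Ticket verdict: nothing fires
  removed field retries from record Ticket (its key 8 joins the reserved list) -> inert for the asked Ticket verdict: nothing fires
  field severity in record Ticket: required changed to optional -> inert for the asked Ticket verdict: nothing fires
  added field primary to record Ticket: optional bool, tag 24 (in v2 it sits immediately before archived) -> inert for the asked Ticket verdict: nothing fires

backward: COMPATIBLE []; decoded: {"severity": "EMAIL", "score": null, "enabled": null, "weight": -2.5, "archived": true, "retries": null}
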